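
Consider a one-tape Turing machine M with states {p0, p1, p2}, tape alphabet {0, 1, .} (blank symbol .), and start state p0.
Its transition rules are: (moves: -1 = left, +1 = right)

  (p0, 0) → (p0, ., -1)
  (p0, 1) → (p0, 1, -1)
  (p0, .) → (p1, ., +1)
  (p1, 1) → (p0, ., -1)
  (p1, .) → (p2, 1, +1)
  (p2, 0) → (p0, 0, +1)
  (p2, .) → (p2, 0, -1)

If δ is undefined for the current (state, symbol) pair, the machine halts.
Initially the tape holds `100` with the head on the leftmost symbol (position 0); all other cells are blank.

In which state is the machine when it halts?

p2

p0 | .[1]00   read 1 → write 1, move -1, go to p0
p0 | [.]100   read . → write ., move +1, go to p1
p1 | .[1]00   read 1 → write ., move -1, go to p0
p0 | [.].00   read . → write ., move +1, go to p1
p1 | .[.]00   read . → write 1, move +1, go to p2
p2 | .1[0]0   read 0 → write 0, move +1, go to p0
p0 | .10[0]   read 0 → write ., move -1, go to p0
p0 | .1[0].   read 0 → write ., move -1, go to p0
p0 | .[1]..   read 1 → write 1, move -1, go to p0
p0 | [.]1..   read . → write ., move +1, go to p1
p1 | .[1]..   read 1 → write ., move -1, go to p0
p0 | [.]...   read . → write ., move +1, go to p1
p1 | .[.]..   read . → write 1, move +1, go to p2
p2 | .1[.].   read . → write 0, move -1, go to p2
p2 | .[1]0.
No transition is defined for (p2, 1); M halts in state p2.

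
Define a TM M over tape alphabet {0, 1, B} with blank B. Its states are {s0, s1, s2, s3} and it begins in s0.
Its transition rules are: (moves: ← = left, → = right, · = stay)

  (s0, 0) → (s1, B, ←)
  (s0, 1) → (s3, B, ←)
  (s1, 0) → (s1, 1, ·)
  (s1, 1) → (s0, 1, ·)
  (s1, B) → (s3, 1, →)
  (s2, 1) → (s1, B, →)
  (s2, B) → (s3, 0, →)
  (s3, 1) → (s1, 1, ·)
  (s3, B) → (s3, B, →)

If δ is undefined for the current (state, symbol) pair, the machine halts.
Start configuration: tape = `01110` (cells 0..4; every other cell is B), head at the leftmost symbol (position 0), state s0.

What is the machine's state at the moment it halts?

s3

s0 | B[0]1110   read 0 → write B, move ←, go to s1
s1 | [B]B1110   read B → write 1, move →, go to s3
s3 | 1[B]1110   read B → write B, move →, go to s3
s3 | 1B[1]110   read 1 → write 1, move ·, go to s1
s1 | 1B[1]110   read 1 → write 1, move ·, go to s0
s0 | 1B[1]110   read 1 → write B, move ←, go to s3
s3 | 1[B]B110   read B → write B, move →, go to s3
s3 | 1B[B]110   read B → write B, move →, go to s3
s3 | 1BB[1]10   read 1 → write 1, move ·, go to s1
s1 | 1BB[1]10   read 1 → write 1, move ·, go to s0
s0 | 1BB[1]10   read 1 → write B, move ←, go to s3
s3 | 1B[B]B10   read B → write B, move →, go to s3
s3 | 1BB[B]10   read B → write B, move →, go to s3
s3 | 1BBB[1]0   read 1 → write 1, move ·, go to s1
s1 | 1BBB[1]0   read 1 → write 1, move ·, go to s0
s0 | 1BBB[1]0   read 1 → write B, move ←, go to s3
s3 | 1BB[B]B0   read B → write B, move →, go to s3
s3 | 1BBB[B]0   read B → write B, move →, go to s3
s3 | 1BBBB[0]
No transition is defined for (s3, 0); M halts in state s3.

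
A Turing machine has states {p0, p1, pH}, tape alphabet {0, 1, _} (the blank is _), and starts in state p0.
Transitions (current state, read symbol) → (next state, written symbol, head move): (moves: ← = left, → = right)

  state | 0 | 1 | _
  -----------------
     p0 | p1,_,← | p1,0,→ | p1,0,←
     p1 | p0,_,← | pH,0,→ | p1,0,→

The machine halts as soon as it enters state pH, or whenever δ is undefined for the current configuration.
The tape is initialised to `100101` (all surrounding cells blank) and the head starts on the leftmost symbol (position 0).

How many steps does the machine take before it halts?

state=p0 head=0 tape=__[1]00101   (p0,1)→(p1,0,→)
state=p1 head=1 tape=__0[0]0101   (p1,0)→(p0,_,←)
state=p0 head=0 tape=__[0]_0101   (p0,0)→(p1,_,←)
state=p1 head=-1 tape=_[_]__0101   (p1,_)→(p1,0,→)
state=p1 head=0 tape=_0[_]_0101   (p1,_)→(p1,0,→)
state=p1 head=1 tape=_00[_]0101   (p1,_)→(p1,0,→)
state=p1 head=2 tape=_000[0]101   (p1,0)→(p0,_,←)
state=p0 head=1 tape=_00[0]_101   (p0,0)→(p1,_,←)
state=p1 head=0 tape=_0[0]__101   (p1,0)→(p0,_,←)
state=p0 head=-1 tape=_[0]___101   (p0,0)→(p1,_,←)
state=p1 head=-2 tape=[_]____101   (p1,_)→(p1,0,→)
state=p1 head=-1 tape=0[_]___101   (p1,_)→(p1,0,→)
state=p1 head=0 tape=00[_]__101   (p1,_)→(p1,0,→)
state=p1 head=1 tape=000[_]_101   (p1,_)→(p1,0,→)
state=p1 head=2 tape=0000[_]101   (p1,_)→(p1,0,→)
state=p1 head=3 tape=00000[1]01   (p1,1)→(pH,0,→)
state=pH head=4 tape=000000[0]1
M halts after 16 transitions.

16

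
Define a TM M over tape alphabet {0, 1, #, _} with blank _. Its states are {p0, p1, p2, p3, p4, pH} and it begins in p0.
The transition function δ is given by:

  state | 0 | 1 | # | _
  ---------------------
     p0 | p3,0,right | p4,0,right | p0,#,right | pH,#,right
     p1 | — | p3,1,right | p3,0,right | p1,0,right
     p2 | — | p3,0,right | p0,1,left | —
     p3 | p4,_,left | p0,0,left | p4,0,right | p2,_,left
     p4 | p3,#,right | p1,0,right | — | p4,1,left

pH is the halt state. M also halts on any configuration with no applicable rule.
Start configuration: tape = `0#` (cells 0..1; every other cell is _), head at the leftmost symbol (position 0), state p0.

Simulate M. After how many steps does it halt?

8

p0 | [0]#__   read 0 → write 0, move right, go to p3
p3 | 0[#]__   read # → write 0, move right, go to p4
p4 | 00[_]_   read _ → write 1, move left, go to p4
p4 | 0[0]1_   read 0 → write #, move right, go to p3
p3 | 0#[1]_   read 1 → write 0, move left, go to p0
p0 | 0[#]0_   read # → write #, move right, go to p0
p0 | 0#[0]_   read 0 → write 0, move right, go to p3
p3 | 0#0[_]   read _ → write _, move left, go to p2
p2 | 0#[0]_
M halts after 8 transitions.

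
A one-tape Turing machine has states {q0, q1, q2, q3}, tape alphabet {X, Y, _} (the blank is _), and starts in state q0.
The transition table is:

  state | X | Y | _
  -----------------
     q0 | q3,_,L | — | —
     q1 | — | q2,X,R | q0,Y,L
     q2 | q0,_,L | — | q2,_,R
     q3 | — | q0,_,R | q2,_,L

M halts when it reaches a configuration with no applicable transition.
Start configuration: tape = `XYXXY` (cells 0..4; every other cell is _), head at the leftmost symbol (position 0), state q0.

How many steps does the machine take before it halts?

5

state=q0 head=0 tape=__[X]YXXY   (q0,X)→(q3,_,L)
state=q3 head=-1 tape=_[_]_YXXY   (q3,_)→(q2,_,L)
state=q2 head=-2 tape=[_]__YXXY   (q2,_)→(q2,_,R)
state=q2 head=-1 tape=_[_]_YXXY   (q2,_)→(q2,_,R)
state=q2 head=0 tape=__[_]YXXY   (q2,_)→(q2,_,R)
state=q2 head=1 tape=___[Y]XXY
M halts after 5 transitions.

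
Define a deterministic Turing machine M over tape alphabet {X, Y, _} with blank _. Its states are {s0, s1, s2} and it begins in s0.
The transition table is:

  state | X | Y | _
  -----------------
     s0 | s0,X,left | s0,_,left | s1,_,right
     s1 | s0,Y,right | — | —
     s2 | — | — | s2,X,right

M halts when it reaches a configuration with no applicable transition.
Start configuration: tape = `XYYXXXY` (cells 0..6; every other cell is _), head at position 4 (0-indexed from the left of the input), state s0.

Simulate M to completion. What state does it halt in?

s0 | _XYYX[X]XY   read X → write X, move left, go to s0
s0 | _XYY[X]XXY   read X → write X, move left, go to s0
s0 | _XY[Y]XXXY   read Y → write _, move left, go to s0
s0 | _X[Y]_XXXY   read Y → write _, move left, go to s0
s0 | _[X]__XXXY   read X → write X, move left, go to s0
s0 | [_]X__XXXY   read _ → write _, move right, go to s1
s1 | _[X]__XXXY   read X → write Y, move right, go to s0
s0 | _Y[_]_XXXY   read _ → write _, move right, go to s1
s1 | _Y_[_]XXXY
No transition is defined for (s1, _); M halts in state s1.

s1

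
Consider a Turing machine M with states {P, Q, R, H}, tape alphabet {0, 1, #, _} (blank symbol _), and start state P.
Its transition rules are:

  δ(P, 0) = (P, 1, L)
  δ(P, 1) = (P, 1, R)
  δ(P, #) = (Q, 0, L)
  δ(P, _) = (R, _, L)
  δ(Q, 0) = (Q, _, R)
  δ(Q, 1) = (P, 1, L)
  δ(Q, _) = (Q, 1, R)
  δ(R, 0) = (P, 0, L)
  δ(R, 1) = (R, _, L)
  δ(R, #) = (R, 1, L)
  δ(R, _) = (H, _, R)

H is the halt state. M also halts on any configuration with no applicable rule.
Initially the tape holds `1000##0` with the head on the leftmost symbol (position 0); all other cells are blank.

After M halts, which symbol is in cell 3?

_

P | _[1]000##0_   read 1 → write 1, move R, go to P
P | _1[0]00##0_   read 0 → write 1, move L, go to P
P | _[1]100##0_   read 1 → write 1, move R, go to P
P | _1[1]00##0_   read 1 → write 1, move R, go to P
P | _11[0]0##0_   read 0 → write 1, move L, go to P
P | _1[1]10##0_   read 1 → write 1, move R, go to P
P | _11[1]0##0_   read 1 → write 1, move R, go to P
P | _111[0]##0_   read 0 → write 1, move L, go to P
P | _11[1]1##0_   read 1 → write 1, move R, go to P
P | _111[1]##0_   read 1 → write 1, move R, go to P
P | _1111[#]#0_   read # → write 0, move L, go to Q
Q | _111[1]0#0_   read 1 → write 1, move L, go to P
P | _11[1]10#0_   read 1 → write 1, move R, go to P
P | _111[1]0#0_   read 1 → write 1, move R, go to P
P | _1111[0]#0_   read 0 → write 1, move L, go to P
P | _111[1]1#0_   read 1 → write 1, move R, go to P
P | _1111[1]#0_   read 1 → write 1, move R, go to P
P | _11111[#]0_   read # → write 0, move L, go to Q
Q | _1111[1]00_   read 1 → write 1, move L, go to P
P | _111[1]100_   read 1 → write 1, move R, go to P
P | _1111[1]00_   read 1 → write 1, move R, go to P
P | _11111[0]0_   read 0 → write 1, move L, go to P
P | _1111[1]10_   read 1 → write 1, move R, go to P
P | _11111[1]0_   read 1 → write 1, move R, go to P
P | _111111[0]_   read 0 → write 1, move L, go to P
P | _11111[1]1_   read 1 → write 1, move R, go to P
P | _111111[1]_   read 1 → write 1, move R, go to P
P | _1111111[_]   read _ → write _, move L, go to R
R | _111111[1]_   read 1 → write _, move L, go to R
R | _11111[1]__   read 1 → write _, move L, go to R
R | _1111[1]___   read 1 → write _, move L, go to R
R | _111[1]____   read 1 → write _, move L, go to R
R | _11[1]_____   read 1 → write _, move L, go to R
R | _1[1]______   read 1 → write _, move L, go to R
R | _[1]_______   read 1 → write _, move L, go to R
R | [_]________   read _ → write _, move R, go to H
H | _[_]_______
Cell 3 holds _ when M halts.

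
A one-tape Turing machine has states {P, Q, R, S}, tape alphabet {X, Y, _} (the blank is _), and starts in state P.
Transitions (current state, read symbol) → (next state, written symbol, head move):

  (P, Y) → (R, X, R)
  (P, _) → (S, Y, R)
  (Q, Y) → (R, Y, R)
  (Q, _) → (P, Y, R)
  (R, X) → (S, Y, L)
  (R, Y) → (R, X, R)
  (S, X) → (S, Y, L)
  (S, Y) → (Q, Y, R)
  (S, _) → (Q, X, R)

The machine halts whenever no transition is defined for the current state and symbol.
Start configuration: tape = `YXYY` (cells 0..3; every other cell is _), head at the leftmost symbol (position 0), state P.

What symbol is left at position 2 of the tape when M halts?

P | _[Y]XYY_   read Y → write X, move R, go to R
R | _X[X]YY_   read X → write Y, move L, go to S
S | _[X]YYY_   read X → write Y, move L, go to S
S | [_]YYYY_   read _ → write X, move R, go to Q
Q | X[Y]YYY_   read Y → write Y, move R, go to R
R | XY[Y]YY_   read Y → write X, move R, go to R
R | XYX[Y]Y_   read Y → write X, move R, go to R
R | XYXX[Y]_   read Y → write X, move R, go to R
R | XYXXX[_]
Cell 2 holds X when M halts.

X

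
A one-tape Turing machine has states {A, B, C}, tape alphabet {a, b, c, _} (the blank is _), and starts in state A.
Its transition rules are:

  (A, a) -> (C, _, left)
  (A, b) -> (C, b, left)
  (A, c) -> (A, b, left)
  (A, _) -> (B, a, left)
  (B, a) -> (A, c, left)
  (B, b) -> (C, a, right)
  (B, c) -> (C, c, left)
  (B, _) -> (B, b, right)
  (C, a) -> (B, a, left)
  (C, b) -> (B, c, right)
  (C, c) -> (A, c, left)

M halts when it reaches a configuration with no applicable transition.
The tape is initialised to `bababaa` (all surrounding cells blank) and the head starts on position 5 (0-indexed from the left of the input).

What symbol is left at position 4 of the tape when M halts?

c

A | ___babab[a]a   read a → write _, move left, go to C
C | ___baba[b]_a   read b → write c, move right, go to B
B | ___babac[_]a   read _ → write b, move right, go to B
B | ___babacb[a]   read a → write c, move left, go to A
A | ___babac[b]c   read b → write b, move left, go to C
C | ___baba[c]bc   read c → write c, move left, go to A
A | ___bab[a]cbc   read a → write _, move left, go to C
C | ___ba[b]_cbc   read b → write c, move right, go to B
B | ___bac[_]cbc   read _ → write b, move right, go to B
B | ___bacb[c]bc   read c → write c, move left, go to C
C | ___bac[b]cbc   read b → write c, move right, go to B
B | ___bacc[c]bc   read c → write c, move left, go to C
C | ___bac[c]cbc   read c → write c, move left, go to A
A | ___ba[c]ccbc   read c → write b, move left, go to A
A | ___b[a]bccbc   read a → write _, move left, go to C
C | ___[b]_bccbc   read b → write c, move right, go to B
B | ___c[_]bccbc   read _ → write b, move right, go to B
B | ___cb[b]ccbc   read b → write a, move right, go to C
C | ___cba[c]cbc   read c → write c, move left, go to A
A | ___cb[a]ccbc   read a → write _, move left, go to C
C | ___c[b]_ccbc   read b → write c, move right, go to B
B | ___cc[_]ccbc   read _ → write b, move right, go to B
B | ___ccb[c]cbc   read c → write c, move left, go to C
C | ___cc[b]ccbc   read b → write c, move right, go to B
B | ___ccc[c]cbc   read c → write c, move left, go to C
C | ___cc[c]ccbc   read c → write c, move left, go to A
A | ___c[c]cccbc   read c → write b, move left, go to A
A | ___[c]bcccbc   read c → write b, move left, go to A
A | __[_]bbcccbc   read _ → write a, move left, go to B
B | _[_]abbcccbc   read _ → write b, move right, go to B
B | _b[a]bbcccbc   read a → write c, move left, go to A
A | _[b]cbbcccbc   read b → write b, move left, go to C
C | [_]bcbbcccbc
Cell 4 holds c when M halts.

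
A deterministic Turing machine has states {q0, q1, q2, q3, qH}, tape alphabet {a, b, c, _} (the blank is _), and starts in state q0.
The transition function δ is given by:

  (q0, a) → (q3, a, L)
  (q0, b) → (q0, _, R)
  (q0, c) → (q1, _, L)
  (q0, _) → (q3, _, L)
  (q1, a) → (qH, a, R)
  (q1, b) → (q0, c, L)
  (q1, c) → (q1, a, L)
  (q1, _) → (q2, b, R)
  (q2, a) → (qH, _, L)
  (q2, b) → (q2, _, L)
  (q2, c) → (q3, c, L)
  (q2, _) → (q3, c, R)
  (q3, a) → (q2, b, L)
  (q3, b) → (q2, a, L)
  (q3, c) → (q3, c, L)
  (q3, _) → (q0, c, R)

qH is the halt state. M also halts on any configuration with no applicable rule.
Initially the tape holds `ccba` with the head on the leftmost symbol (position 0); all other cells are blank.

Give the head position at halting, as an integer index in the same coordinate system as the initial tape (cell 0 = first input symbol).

-4

state=q0 head=0 tape=____[c]cba   (q0,c)→(q1,_,L)
state=q1 head=-1 tape=___[_]_cba   (q1,_)→(q2,b,R)
state=q2 head=0 tape=___b[_]cba   (q2,_)→(q3,c,R)
state=q3 head=1 tape=___bc[c]ba   (q3,c)→(q3,c,L)
state=q3 head=0 tape=___b[c]cba   (q3,c)→(q3,c,L)
state=q3 head=-1 tape=___[b]ccba   (q3,b)→(q2,a,L)
state=q2 head=-2 tape=__[_]accba   (q2,_)→(q3,c,R)
state=q3 head=-1 tape=__c[a]ccba   (q3,a)→(q2,b,L)
state=q2 head=-2 tape=__[c]bccba   (q2,c)→(q3,c,L)
state=q3 head=-3 tape=_[_]cbccba   (q3,_)→(q0,c,R)
state=q0 head=-2 tape=_c[c]bccba   (q0,c)→(q1,_,L)
state=q1 head=-3 tape=_[c]_bccba   (q1,c)→(q1,a,L)
state=q1 head=-4 tape=[_]a_bccba   (q1,_)→(q2,b,R)
state=q2 head=-3 tape=b[a]_bccba   (q2,a)→(qH,_,L)
state=qH head=-4 tape=[b]__bccba
At halt the head is at cell -4.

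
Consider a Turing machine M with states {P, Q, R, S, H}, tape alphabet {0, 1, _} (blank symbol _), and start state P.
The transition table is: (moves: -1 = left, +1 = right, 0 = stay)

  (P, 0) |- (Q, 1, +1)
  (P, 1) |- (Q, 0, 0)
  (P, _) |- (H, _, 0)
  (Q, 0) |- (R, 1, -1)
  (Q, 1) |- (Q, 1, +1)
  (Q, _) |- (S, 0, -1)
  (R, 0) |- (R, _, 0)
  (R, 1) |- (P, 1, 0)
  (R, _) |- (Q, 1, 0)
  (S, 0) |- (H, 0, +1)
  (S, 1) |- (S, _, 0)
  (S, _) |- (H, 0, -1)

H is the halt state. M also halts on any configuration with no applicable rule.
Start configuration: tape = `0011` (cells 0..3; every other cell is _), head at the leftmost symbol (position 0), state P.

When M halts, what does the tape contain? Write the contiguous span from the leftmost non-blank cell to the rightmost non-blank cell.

111100

P | _[0]011_   read 0 → write 1, move +1, go to Q
Q | _1[0]11_   read 0 → write 1, move -1, go to R
R | _[1]111_   read 1 → write 1, move 0, go to P
P | _[1]111_   read 1 → write 0, move 0, go to Q
Q | _[0]111_   read 0 → write 1, move -1, go to R
R | [_]1111_   read _ → write 1, move 0, go to Q
Q | [1]1111_   read 1 → write 1, move +1, go to Q
Q | 1[1]111_   read 1 → write 1, move +1, go to Q
Q | 11[1]11_   read 1 → write 1, move +1, go to Q
Q | 111[1]1_   read 1 → write 1, move +1, go to Q
Q | 1111[1]_   read 1 → write 1, move +1, go to Q
Q | 11111[_]   read _ → write 0, move -1, go to S
S | 1111[1]0   read 1 → write _, move 0, go to S
S | 1111[_]0   read _ → write 0, move -1, go to H
H | 111[1]00
The non-blank tape span at halt is 111100.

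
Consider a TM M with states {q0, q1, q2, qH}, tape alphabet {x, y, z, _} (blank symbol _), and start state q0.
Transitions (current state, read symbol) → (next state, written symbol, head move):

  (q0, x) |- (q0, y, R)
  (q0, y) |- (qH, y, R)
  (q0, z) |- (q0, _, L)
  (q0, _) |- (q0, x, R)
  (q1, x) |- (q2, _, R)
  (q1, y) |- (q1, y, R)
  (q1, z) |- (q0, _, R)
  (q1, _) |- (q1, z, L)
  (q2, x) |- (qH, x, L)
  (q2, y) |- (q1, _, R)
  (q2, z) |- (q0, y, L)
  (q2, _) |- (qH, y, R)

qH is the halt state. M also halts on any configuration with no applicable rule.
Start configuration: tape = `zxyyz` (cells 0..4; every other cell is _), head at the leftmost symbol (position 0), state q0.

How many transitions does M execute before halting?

state=q0 head=0 tape=_[z]xyyz   (q0,z)→(q0,_,L)
state=q0 head=-1 tape=[_]_xyyz   (q0,_)→(q0,x,R)
state=q0 head=0 tape=x[_]xyyz   (q0,_)→(q0,x,R)
state=q0 head=1 tape=xx[x]yyz   (q0,x)→(q0,y,R)
state=q0 head=2 tape=xxy[y]yz   (q0,y)→(qH,y,R)
state=qH head=3 tape=xxyy[y]z
M halts after 5 transitions.

5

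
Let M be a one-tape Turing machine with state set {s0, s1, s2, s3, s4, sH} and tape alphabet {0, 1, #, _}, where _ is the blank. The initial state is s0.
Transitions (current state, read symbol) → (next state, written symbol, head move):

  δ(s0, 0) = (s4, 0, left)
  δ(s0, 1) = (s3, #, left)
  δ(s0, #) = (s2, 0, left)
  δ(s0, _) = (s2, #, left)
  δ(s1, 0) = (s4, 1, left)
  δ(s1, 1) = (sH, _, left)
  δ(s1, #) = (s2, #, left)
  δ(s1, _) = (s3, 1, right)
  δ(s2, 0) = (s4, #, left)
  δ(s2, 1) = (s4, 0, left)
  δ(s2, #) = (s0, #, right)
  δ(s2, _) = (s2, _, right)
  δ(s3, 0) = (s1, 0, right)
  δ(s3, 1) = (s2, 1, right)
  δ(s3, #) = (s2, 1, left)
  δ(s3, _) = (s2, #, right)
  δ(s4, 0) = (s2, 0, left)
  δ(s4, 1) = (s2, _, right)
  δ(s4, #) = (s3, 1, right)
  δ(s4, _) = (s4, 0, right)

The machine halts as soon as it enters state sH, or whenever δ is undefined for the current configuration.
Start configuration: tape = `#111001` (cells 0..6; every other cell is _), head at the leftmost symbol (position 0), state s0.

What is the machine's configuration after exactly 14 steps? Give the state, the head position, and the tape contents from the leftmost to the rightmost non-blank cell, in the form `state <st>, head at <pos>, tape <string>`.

state s2, head at 4, tape 0101_#01

s0 | _[#]111001   read # → write 0, move left, go to s2
s2 | [_]0111001   read _ → write _, move right, go to s2
s2 | _[0]111001   read 0 → write #, move left, go to s4
s4 | [_]#111001   read _ → write 0, move right, go to s4
s4 | 0[#]111001   read # → write 1, move right, go to s3
s3 | 01[1]11001   read 1 → write 1, move right, go to s2
s2 | 011[1]1001   read 1 → write 0, move left, go to s4
s4 | 01[1]01001   read 1 → write _, move right, go to s2
s2 | 01_[0]1001   read 0 → write #, move left, go to s4
s4 | 01[_]#1001   read _ → write 0, move right, go to s4
s4 | 010[#]1001   read # → write 1, move right, go to s3
s3 | 0101[1]001   read 1 → write 1, move right, go to s2
s2 | 01011[0]01   read 0 → write #, move left, go to s4
s4 | 0101[1]#01   read 1 → write _, move right, go to s2
s2 | 0101_[#]01
After 14 steps: state s2, head at 4, tape 0101_#01.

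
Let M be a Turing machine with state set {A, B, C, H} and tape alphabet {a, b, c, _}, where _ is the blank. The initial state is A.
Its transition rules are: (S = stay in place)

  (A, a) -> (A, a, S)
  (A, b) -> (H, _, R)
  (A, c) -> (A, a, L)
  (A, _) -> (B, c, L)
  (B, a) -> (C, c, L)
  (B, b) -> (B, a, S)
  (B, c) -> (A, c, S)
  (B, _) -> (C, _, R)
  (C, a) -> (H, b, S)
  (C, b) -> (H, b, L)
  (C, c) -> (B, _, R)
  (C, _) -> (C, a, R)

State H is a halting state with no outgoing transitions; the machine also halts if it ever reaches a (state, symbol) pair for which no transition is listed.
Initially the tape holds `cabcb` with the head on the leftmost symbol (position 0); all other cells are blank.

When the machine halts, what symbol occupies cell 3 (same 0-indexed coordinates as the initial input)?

state=A head=0 tape=__[c]abcb   (A,c)→(A,a,L)
state=A head=-1 tape=_[_]aabcb   (A,_)→(B,c,L)
state=B head=-2 tape=[_]caabcb   (B,_)→(C,_,R)
state=C head=-1 tape=_[c]aabcb   (C,c)→(B,_,R)
state=B head=0 tape=__[a]abcb   (B,a)→(C,c,L)
state=C head=-1 tape=_[_]cabcb   (C,_)→(C,a,R)
state=C head=0 tape=_a[c]abcb   (C,c)→(B,_,R)
state=B head=1 tape=_a_[a]bcb   (B,a)→(C,c,L)
state=C head=0 tape=_a[_]cbcb   (C,_)→(C,a,R)
state=C head=1 tape=_aa[c]bcb   (C,c)→(B,_,R)
state=B head=2 tape=_aa_[b]cb   (B,b)→(B,a,S)
state=B head=2 tape=_aa_[a]cb   (B,a)→(C,c,L)
state=C head=1 tape=_aa[_]ccb   (C,_)→(C,a,R)
state=C head=2 tape=_aaa[c]cb   (C,c)→(B,_,R)
state=B head=3 tape=_aaa_[c]b   (B,c)→(A,c,S)
state=A head=3 tape=_aaa_[c]b   (A,c)→(A,a,L)
state=A head=2 tape=_aaa[_]ab   (A,_)→(B,c,L)
state=B head=1 tape=_aa[a]cab   (B,a)→(C,c,L)
state=C head=0 tape=_a[a]ccab   (C,a)→(H,b,S)
state=H head=0 tape=_a[b]ccab
Cell 3 holds a when M halts.

a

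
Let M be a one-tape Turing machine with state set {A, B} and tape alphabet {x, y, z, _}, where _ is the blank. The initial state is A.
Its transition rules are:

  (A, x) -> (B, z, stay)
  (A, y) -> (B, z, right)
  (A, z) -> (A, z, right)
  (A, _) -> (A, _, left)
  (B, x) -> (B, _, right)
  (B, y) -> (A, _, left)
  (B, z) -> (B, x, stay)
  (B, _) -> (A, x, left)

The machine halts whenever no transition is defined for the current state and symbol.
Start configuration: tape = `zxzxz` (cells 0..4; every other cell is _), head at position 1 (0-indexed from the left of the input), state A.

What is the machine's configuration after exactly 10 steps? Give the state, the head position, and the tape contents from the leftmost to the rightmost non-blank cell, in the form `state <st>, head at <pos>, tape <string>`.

state A, head at 3, tape z____x

A | z[x]zxz_   read x → write z, move stay, go to B
B | z[z]zxz_   read z → write x, move stay, go to B
B | z[x]zxz_   read x → write _, move right, go to B
B | z_[z]xz_   read z → write x, move stay, go to B
B | z_[x]xz_   read x → write _, move right, go to B
B | z__[x]z_   read x → write _, move right, go to B
B | z___[z]_   read z → write x, move stay, go to B
B | z___[x]_   read x → write _, move right, go to B
B | z____[_]   read _ → write x, move left, go to A
A | z___[_]x   read _ → write _, move left, go to A
A | z__[_]_x
After 10 steps: state A, head at 3, tape z____x.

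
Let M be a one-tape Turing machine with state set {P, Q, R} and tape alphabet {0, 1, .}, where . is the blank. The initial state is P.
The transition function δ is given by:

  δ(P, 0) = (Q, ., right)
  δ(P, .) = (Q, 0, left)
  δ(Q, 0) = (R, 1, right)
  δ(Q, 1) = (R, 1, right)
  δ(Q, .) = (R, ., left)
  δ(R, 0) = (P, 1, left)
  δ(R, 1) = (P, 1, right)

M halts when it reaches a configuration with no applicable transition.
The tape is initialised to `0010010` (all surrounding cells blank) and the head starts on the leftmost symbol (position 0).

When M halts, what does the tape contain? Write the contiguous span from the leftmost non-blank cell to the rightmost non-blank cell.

11.11

P | [0]010010.   read 0 → write ., move right, go to Q
Q | .[0]10010.   read 0 → write 1, move right, go to R
R | .1[1]0010.   read 1 → write 1, move right, go to P
P | .11[0]010.   read 0 → write ., move right, go to Q
Q | .11.[0]10.   read 0 → write 1, move right, go to R
R | .11.1[1]0.   read 1 → write 1, move right, go to P
P | .11.11[0].   read 0 → write ., move right, go to Q
Q | .11.11.[.]   read . → write ., move left, go to R
R | .11.11[.].
The non-blank tape span at halt is 11.11.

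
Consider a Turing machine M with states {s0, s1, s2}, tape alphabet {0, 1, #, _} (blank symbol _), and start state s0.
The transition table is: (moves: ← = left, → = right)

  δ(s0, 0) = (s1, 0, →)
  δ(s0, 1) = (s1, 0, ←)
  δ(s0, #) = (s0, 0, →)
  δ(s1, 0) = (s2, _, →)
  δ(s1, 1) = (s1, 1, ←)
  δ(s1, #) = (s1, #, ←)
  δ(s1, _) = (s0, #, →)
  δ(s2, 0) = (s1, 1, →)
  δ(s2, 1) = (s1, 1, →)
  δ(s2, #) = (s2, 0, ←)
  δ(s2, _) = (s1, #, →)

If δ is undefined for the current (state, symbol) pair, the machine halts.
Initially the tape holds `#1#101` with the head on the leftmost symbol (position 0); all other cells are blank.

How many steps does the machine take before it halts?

21

state=s0 head=0 tape=_[#]1#101__   (s0,#)→(s0,0,→)
state=s0 head=1 tape=_0[1]#101__   (s0,1)→(s1,0,←)
state=s1 head=0 tape=_[0]0#101__   (s1,0)→(s2,_,→)
state=s2 head=1 tape=__[0]#101__   (s2,0)→(s1,1,→)
state=s1 head=2 tape=__1[#]101__   (s1,#)→(s1,#,←)
state=s1 head=1 tape=__[1]#101__   (s1,1)→(s1,1,←)
state=s1 head=0 tape=_[_]1#101__   (s1,_)→(s0,#,→)
state=s0 head=1 tape=_#[1]#101__   (s0,1)→(s1,0,←)
state=s1 head=0 tape=_[#]0#101__   (s1,#)→(s1,#,←)
state=s1 head=-1 tape=[_]#0#101__   (s1,_)→(s0,#,→)
state=s0 head=0 tape=#[#]0#101__   (s0,#)→(s0,0,→)
state=s0 head=1 tape=#0[0]#101__   (s0,0)→(s1,0,→)
state=s1 head=2 tape=#00[#]101__   (s1,#)→(s1,#,←)
state=s1 head=1 tape=#0[0]#101__   (s1,0)→(s2,_,→)
state=s2 head=2 tape=#0_[#]101__   (s2,#)→(s2,0,←)
state=s2 head=1 tape=#0[_]0101__   (s2,_)→(s1,#,→)
state=s1 head=2 tape=#0#[0]101__   (s1,0)→(s2,_,→)
state=s2 head=3 tape=#0#_[1]01__   (s2,1)→(s1,1,→)
state=s1 head=4 tape=#0#_1[0]1__   (s1,0)→(s2,_,→)
state=s2 head=5 tape=#0#_1_[1]__   (s2,1)→(s1,1,→)
state=s1 head=6 tape=#0#_1_1[_]_   (s1,_)→(s0,#,→)
state=s0 head=7 tape=#0#_1_1#[_]
M halts after 21 transitions.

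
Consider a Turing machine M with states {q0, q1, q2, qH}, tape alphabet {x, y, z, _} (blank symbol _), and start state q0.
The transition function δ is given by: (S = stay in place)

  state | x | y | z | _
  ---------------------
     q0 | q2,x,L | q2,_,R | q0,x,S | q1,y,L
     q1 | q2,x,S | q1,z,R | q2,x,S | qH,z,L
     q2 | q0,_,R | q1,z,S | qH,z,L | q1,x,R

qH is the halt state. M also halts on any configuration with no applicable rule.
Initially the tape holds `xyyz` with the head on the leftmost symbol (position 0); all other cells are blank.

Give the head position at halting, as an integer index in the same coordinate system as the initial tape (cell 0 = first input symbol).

state=q0 head=0 tape=_[x]yyz_   (q0,x)→(q2,x,L)
state=q2 head=-1 tape=[_]xyyz_   (q2,_)→(q1,x,R)
state=q1 head=0 tape=x[x]yyz_   (q1,x)→(q2,x,S)
state=q2 head=0 tape=x[x]yyz_   (q2,x)→(q0,_,R)
state=q0 head=1 tape=x_[y]yz_   (q0,y)→(q2,_,R)
state=q2 head=2 tape=x__[y]z_   (q2,y)→(q1,z,S)
state=q1 head=2 tape=x__[z]z_   (q1,z)→(q2,x,S)
state=q2 head=2 tape=x__[x]z_   (q2,x)→(q0,_,R)
state=q0 head=3 tape=x___[z]_   (q0,z)→(q0,x,S)
state=q0 head=3 tape=x___[x]_   (q0,x)→(q2,x,L)
state=q2 head=2 tape=x__[_]x_   (q2,_)→(q1,x,R)
state=q1 head=3 tape=x__x[x]_   (q1,x)→(q2,x,S)
state=q2 head=3 tape=x__x[x]_   (q2,x)→(q0,_,R)
state=q0 head=4 tape=x__x_[_]   (q0,_)→(q1,y,L)
state=q1 head=3 tape=x__x[_]y   (q1,_)→(qH,z,L)
state=qH head=2 tape=x__[x]zy
At halt the head is at cell 2.

2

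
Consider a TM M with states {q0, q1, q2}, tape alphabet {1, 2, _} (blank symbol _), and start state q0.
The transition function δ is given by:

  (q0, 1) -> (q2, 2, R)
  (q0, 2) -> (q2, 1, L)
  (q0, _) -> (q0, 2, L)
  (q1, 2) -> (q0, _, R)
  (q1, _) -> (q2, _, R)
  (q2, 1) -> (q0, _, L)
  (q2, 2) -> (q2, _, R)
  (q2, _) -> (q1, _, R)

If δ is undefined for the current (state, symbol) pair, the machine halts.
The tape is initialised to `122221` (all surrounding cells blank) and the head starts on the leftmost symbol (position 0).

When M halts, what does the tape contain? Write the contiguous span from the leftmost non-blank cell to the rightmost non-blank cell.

12222

state=q0 head=0 tape=_[1]22221   (q0,1)→(q2,2,R)
state=q2 head=1 tape=_2[2]2221   (q2,2)→(q2,_,R)
state=q2 head=2 tape=_2_[2]221   (q2,2)→(q2,_,R)
state=q2 head=3 tape=_2__[2]21   (q2,2)→(q2,_,R)
state=q2 head=4 tape=_2___[2]1   (q2,2)→(q2,_,R)
state=q2 head=5 tape=_2____[1]   (q2,1)→(q0,_,L)
state=q0 head=4 tape=_2___[_]_   (q0,_)→(q0,2,L)
state=q0 head=3 tape=_2__[_]2_   (q0,_)→(q0,2,L)
state=q0 head=2 tape=_2_[_]22_   (q0,_)→(q0,2,L)
state=q0 head=1 tape=_2[_]222_   (q0,_)→(q0,2,L)
state=q0 head=0 tape=_[2]2222_   (q0,2)→(q2,1,L)
state=q2 head=-1 tape=[_]12222_   (q2,_)→(q1,_,R)
state=q1 head=0 tape=_[1]2222_
The non-blank tape span at halt is 12222.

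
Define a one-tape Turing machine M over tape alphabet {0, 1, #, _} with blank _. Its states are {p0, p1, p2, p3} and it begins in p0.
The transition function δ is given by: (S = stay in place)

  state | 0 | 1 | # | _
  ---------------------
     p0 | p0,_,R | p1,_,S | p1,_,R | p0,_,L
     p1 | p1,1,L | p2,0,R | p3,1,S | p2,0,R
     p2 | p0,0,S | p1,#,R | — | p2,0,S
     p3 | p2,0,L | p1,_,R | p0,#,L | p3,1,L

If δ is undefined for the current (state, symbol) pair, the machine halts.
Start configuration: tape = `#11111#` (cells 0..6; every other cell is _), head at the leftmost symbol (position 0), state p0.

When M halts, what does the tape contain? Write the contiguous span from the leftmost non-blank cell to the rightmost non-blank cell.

p0 | [#]11111#   read # → write _, move R, go to p1
p1 | _[1]1111#   read 1 → write 0, move R, go to p2
p2 | _0[1]111#   read 1 → write #, move R, go to p1
p1 | _0#[1]11#   read 1 → write 0, move R, go to p2
p2 | _0#0[1]1#   read 1 → write #, move R, go to p1
p1 | _0#0#[1]#   read 1 → write 0, move R, go to p2
p2 | _0#0#0[#]
The non-blank tape span at halt is 0#0#0#.

0#0#0#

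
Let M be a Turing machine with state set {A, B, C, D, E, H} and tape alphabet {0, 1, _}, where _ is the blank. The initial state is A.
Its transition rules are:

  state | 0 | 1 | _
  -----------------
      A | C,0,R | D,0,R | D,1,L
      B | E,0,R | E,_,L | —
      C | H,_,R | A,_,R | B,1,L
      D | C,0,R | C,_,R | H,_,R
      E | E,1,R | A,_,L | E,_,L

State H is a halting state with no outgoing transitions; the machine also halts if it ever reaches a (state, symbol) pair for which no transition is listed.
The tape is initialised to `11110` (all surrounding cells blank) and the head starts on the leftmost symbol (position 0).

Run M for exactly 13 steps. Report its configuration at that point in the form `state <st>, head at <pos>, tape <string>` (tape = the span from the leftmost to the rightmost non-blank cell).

state C, head at 5, tape 0__00

state=A head=0 tape=[1]1110_   (A,1)→(D,0,R)
state=D head=1 tape=0[1]110_   (D,1)→(C,_,R)
state=C head=2 tape=0_[1]10_   (C,1)→(A,_,R)
state=A head=3 tape=0__[1]0_   (A,1)→(D,0,R)
state=D head=4 tape=0__0[0]_   (D,0)→(C,0,R)
state=C head=5 tape=0__00[_]   (C,_)→(B,1,L)
state=B head=4 tape=0__0[0]1   (B,0)→(E,0,R)
state=E head=5 tape=0__00[1]   (E,1)→(A,_,L)
state=A head=4 tape=0__0[0]_   (A,0)→(C,0,R)
state=C head=5 tape=0__00[_]   (C,_)→(B,1,L)
state=B head=4 tape=0__0[0]1   (B,0)→(E,0,R)
state=E head=5 tape=0__00[1]   (E,1)→(A,_,L)
state=A head=4 tape=0__0[0]_   (A,0)→(C,0,R)
state=C head=5 tape=0__00[_]
After 13 steps: state C, head at 5, tape 0__00.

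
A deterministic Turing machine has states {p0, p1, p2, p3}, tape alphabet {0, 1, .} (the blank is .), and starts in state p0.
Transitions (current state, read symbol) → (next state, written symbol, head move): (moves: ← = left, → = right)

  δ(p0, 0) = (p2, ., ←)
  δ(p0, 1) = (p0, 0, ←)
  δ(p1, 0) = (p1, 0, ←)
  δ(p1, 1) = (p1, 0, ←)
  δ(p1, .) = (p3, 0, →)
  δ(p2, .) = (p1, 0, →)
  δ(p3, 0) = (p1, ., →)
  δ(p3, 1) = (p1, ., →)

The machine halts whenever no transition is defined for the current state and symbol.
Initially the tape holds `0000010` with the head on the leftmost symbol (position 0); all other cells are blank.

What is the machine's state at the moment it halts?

p3

state=p0 head=0 tape=.[0]000010..   (p0,0)→(p2,.,←)
state=p2 head=-1 tape=[.].000010..   (p2,.)→(p1,0,→)
state=p1 head=0 tape=0[.]000010..   (p1,.)→(p3,0,→)
state=p3 head=1 tape=00[0]00010..   (p3,0)→(p1,.,→)
state=p1 head=2 tape=00.[0]0010..   (p1,0)→(p1,0,←)
state=p1 head=1 tape=00[.]00010..   (p1,.)→(p3,0,→)
state=p3 head=2 tape=000[0]0010..   (p3,0)→(p1,.,→)
state=p1 head=3 tape=000.[0]010..   (p1,0)→(p1,0,←)
state=p1 head=2 tape=000[.]0010..   (p1,.)→(p3,0,→)
state=p3 head=3 tape=0000[0]010..   (p3,0)→(p1,.,→)
state=p1 head=4 tape=0000.[0]10..   (p1,0)→(p1,0,←)
state=p1 head=3 tape=0000[.]010..   (p1,.)→(p3,0,→)
state=p3 head=4 tape=00000[0]10..   (p3,0)→(p1,.,→)
state=p1 head=5 tape=00000.[1]0..   (p1,1)→(p1,0,←)
state=p1 head=4 tape=00000[.]00..   (p1,.)→(p3,0,→)
state=p3 head=5 tape=000000[0]0..   (p3,0)→(p1,.,→)
state=p1 head=6 tape=000000.[0]..   (p1,0)→(p1,0,←)
state=p1 head=5 tape=000000[.]0..   (p1,.)→(p3,0,→)
state=p3 head=6 tape=0000000[0]..   (p3,0)→(p1,.,→)
state=p1 head=7 tape=0000000.[.].   (p1,.)→(p3,0,→)
state=p3 head=8 tape=0000000.0[.]
No transition is defined for (p3, .); M halts in state p3.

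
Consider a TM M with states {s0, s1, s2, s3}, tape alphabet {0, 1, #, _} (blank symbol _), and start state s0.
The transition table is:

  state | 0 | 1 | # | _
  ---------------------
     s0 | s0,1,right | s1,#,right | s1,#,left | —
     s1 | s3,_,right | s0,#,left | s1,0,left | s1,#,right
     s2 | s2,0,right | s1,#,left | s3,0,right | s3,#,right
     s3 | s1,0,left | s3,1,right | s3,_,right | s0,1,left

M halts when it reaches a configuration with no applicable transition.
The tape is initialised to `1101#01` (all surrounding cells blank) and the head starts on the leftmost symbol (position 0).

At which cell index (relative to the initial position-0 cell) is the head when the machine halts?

state=s0 head=0 tape=__[1]101#01_   (s0,1)→(s1,#,right)
state=s1 head=1 tape=__#[1]01#01_   (s1,1)→(s0,#,left)
state=s0 head=0 tape=__[#]#01#01_   (s0,#)→(s1,#,left)
state=s1 head=-1 tape=_[_]##01#01_   (s1,_)→(s1,#,right)
state=s1 head=0 tape=_#[#]#01#01_   (s1,#)→(s1,0,left)
state=s1 head=-1 tape=_[#]0#01#01_   (s1,#)→(s1,0,left)
state=s1 head=-2 tape=[_]00#01#01_   (s1,_)→(s1,#,right)
state=s1 head=-1 tape=#[0]0#01#01_   (s1,0)→(s3,_,right)
state=s3 head=0 tape=#_[0]#01#01_   (s3,0)→(s1,0,left)
state=s1 head=-1 tape=#[_]0#01#01_   (s1,_)→(s1,#,right)
state=s1 head=0 tape=##[0]#01#01_   (s1,0)→(s3,_,right)
state=s3 head=1 tape=##_[#]01#01_   (s3,#)→(s3,_,right)
state=s3 head=2 tape=##__[0]1#01_   (s3,0)→(s1,0,left)
state=s1 head=1 tape=##_[_]01#01_   (s1,_)→(s1,#,right)
state=s1 head=2 tape=##_#[0]1#01_   (s1,0)→(s3,_,right)
state=s3 head=3 tape=##_#_[1]#01_   (s3,1)→(s3,1,right)
state=s3 head=4 tape=##_#_1[#]01_   (s3,#)→(s3,_,right)
state=s3 head=5 tape=##_#_1_[0]1_   (s3,0)→(s1,0,left)
state=s1 head=4 tape=##_#_1[_]01_   (s1,_)→(s1,#,right)
state=s1 head=5 tape=##_#_1#[0]1_   (s1,0)→(s3,_,right)
state=s3 head=6 tape=##_#_1#_[1]_   (s3,1)→(s3,1,right)
state=s3 head=7 tape=##_#_1#_1[_]   (s3,_)→(s0,1,left)
state=s0 head=6 tape=##_#_1#_[1]1   (s0,1)→(s1,#,right)
state=s1 head=7 tape=##_#_1#_#[1]   (s1,1)→(s0,#,left)
state=s0 head=6 tape=##_#_1#_[#]#   (s0,#)→(s1,#,left)
state=s1 head=5 tape=##_#_1#[_]##   (s1,_)→(s1,#,right)
state=s1 head=6 tape=##_#_1##[#]#   (s1,#)→(s1,0,left)
state=s1 head=5 tape=##_#_1#[#]0#   (s1,#)→(s1,0,left)
state=s1 head=4 tape=##_#_1[#]00#   (s1,#)→(s1,0,left)
state=s1 head=3 tape=##_#_[1]000#   (s1,1)→(s0,#,left)
state=s0 head=2 tape=##_#[_]#000#
At halt the head is at cell 2.

2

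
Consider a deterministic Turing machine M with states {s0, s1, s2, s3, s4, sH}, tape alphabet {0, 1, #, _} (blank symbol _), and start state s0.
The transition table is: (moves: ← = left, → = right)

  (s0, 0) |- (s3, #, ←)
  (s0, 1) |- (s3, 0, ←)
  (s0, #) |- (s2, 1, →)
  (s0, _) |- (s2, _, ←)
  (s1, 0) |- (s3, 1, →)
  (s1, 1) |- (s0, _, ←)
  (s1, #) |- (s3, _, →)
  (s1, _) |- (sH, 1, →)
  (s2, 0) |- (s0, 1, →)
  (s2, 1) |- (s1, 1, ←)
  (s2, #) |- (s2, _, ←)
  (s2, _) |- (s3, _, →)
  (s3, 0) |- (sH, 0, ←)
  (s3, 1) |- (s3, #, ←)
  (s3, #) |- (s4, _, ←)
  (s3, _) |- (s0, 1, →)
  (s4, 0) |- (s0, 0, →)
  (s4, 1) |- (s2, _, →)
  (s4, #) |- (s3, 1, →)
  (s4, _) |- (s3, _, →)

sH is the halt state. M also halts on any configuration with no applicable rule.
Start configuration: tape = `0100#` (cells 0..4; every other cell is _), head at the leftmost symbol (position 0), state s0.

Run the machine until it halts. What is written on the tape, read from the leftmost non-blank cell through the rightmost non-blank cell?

11_1__100#

state=s0 head=0 tape=_____[0]100#   (s0,0)→(s3,#,←)
state=s3 head=-1 tape=____[_]#100#   (s3,_)→(s0,1,→)
state=s0 head=0 tape=____1[#]100#   (s0,#)→(s2,1,→)
state=s2 head=1 tape=____11[1]00#   (s2,1)→(s1,1,←)
state=s1 head=0 tape=____1[1]100#   (s1,1)→(s0,_,←)
state=s0 head=-1 tape=____[1]_100#   (s0,1)→(s3,0,←)
state=s3 head=-2 tape=___[_]0_100#   (s3,_)→(s0,1,→)
state=s0 head=-1 tape=___1[0]_100#   (s0,0)→(s3,#,←)
state=s3 head=-2 tape=___[1]#_100#   (s3,1)→(s3,#,←)
state=s3 head=-3 tape=__[_]##_100#   (s3,_)→(s0,1,→)
state=s0 head=-2 tape=__1[#]#_100#   (s0,#)→(s2,1,→)
state=s2 head=-1 tape=__11[#]_100#   (s2,#)→(s2,_,←)
state=s2 head=-2 tape=__1[1]__100#   (s2,1)→(s1,1,←)
state=s1 head=-3 tape=__[1]1__100#   (s1,1)→(s0,_,←)
state=s0 head=-4 tape=_[_]_1__100#   (s0,_)→(s2,_,←)
state=s2 head=-5 tape=[_]__1__100#   (s2,_)→(s3,_,→)
state=s3 head=-4 tape=_[_]_1__100#   (s3,_)→(s0,1,→)
state=s0 head=-3 tape=_1[_]1__100#   (s0,_)→(s2,_,←)
state=s2 head=-4 tape=_[1]_1__100#   (s2,1)→(s1,1,←)
state=s1 head=-5 tape=[_]1_1__100#   (s1,_)→(sH,1,→)
state=sH head=-4 tape=1[1]_1__100#
The non-blank tape span at halt is 11_1__100#.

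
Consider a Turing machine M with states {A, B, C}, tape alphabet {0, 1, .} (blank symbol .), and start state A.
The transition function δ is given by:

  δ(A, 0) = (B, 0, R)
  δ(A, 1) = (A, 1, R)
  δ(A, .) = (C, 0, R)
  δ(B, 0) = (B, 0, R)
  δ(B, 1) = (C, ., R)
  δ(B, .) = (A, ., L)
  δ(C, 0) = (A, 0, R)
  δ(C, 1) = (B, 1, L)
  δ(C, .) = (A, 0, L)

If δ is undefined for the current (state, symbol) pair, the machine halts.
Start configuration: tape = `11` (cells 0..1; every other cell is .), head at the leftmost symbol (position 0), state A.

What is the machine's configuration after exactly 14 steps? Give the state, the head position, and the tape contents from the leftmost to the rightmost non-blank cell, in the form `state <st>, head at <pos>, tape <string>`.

state B, head at 4, tape 1100

state=A head=0 tape=[1]1...   (A,1)→(A,1,R)
state=A head=1 tape=1[1]...   (A,1)→(A,1,R)
state=A head=2 tape=11[.]..   (A,.)→(C,0,R)
state=C head=3 tape=110[.].   (C,.)→(A,0,L)
state=A head=2 tape=11[0]0.   (A,0)→(B,0,R)
state=B head=3 tape=110[0].   (B,0)→(B,0,R)
state=B head=4 tape=1100[.]   (B,.)→(A,.,L)
state=A head=3 tape=110[0].   (A,0)→(B,0,R)
state=B head=4 tape=1100[.]   (B,.)→(A,.,L)
state=A head=3 tape=110[0].   (A,0)→(B,0,R)
state=B head=4 tape=1100[.]   (B,.)→(A,.,L)
state=A head=3 tape=110[0].   (A,0)→(B,0,R)
state=B head=4 tape=1100[.]   (B,.)→(A,.,L)
state=A head=3 tape=110[0].   (A,0)→(B,0,R)
state=B head=4 tape=1100[.]
After 14 steps: state B, head at 4, tape 1100.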